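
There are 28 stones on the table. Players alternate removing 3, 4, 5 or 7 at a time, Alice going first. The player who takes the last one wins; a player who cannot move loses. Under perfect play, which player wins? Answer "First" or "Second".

Positions where the player to move wins (W) vs loses (L):
i:   0  1  2  3  4  5  6  7  8  9 10 11 12 13 14 15 16 17 18 19 20 21 22 23 24 25 26 27 28
     L  L  L  W  W  W  W  W  W  W  L  L  L  W  W  W  W  W  W  W  L  L  L  W  W  W  W  W  W
Position 28 is W, so the first player wins.

First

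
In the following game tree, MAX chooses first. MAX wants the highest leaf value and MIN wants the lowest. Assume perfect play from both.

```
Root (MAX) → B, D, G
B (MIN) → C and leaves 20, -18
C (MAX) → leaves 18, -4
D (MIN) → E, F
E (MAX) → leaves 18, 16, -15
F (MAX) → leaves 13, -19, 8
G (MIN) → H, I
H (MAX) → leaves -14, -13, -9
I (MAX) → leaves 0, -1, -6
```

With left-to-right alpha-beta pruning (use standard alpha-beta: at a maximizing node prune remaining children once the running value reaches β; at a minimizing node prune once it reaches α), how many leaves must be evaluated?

C [α=-∞,β=+∞]: v=18
B [α=-∞,β=+∞]: v=-18
E [α=-18,β=+∞]: v=18
F [α=-18,β=18]: v=13
D [α=-18,β=+∞]: v=13
H [α=13,β=+∞]: v=-9
G [α=13,β=+∞]: v=-9 after child 1 ≤ α → α-cutoff, skip 1
Root [α=-∞,β=+∞]: v=13
Leaves evaluated: 13 of 16.

13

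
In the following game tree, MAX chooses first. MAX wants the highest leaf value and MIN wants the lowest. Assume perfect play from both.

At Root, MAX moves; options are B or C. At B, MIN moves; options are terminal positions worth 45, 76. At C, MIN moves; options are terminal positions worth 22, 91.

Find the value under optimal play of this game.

B (MIN): min(45, 76) = 45
C (MIN): min(22, 91) = 22
Root (MAX): max(45, 22) = 45

45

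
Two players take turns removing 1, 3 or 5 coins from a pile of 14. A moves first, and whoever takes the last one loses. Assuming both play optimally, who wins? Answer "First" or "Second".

Positions where the player to move wins (W) vs loses (L):
i:   0  1  2  3  4  5  6  7  8  9 10 11 12 13 14
     W  L  W  L  W  L  W  L  W  L  W  L  W  L  W
Position 14 is W, so the first player wins.

First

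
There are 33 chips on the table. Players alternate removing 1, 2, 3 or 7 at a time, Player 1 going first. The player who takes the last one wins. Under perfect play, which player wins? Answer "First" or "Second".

i:   0  1  2  3  4  5  6  7  8  9 10 11 12 13 14 15 16 17 18 19 20 21 22 23 24 25 26 27 28 29 30 31 32 33
     L  W  W  W  L  W  W  W  L  W  W  W  L  W  W  W  L  W  W  W  L  W  W  W  L  W  W  W  L  W  W  W  L  W
Position 33 is W, so the first player wins.

First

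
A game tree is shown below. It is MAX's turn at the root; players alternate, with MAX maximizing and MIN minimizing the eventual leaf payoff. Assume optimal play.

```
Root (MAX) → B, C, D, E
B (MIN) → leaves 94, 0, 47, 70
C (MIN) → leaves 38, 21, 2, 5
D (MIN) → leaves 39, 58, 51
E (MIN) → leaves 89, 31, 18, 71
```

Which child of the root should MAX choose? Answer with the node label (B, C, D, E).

D

B (MIN): min(94, 0, 47, 70) = 0
C (MIN): min(38, 21, 2, 5) = 2
D (MIN): min(39, 58, 51) = 39
E (MIN): min(89, 31, 18, 71) = 18
Root (MAX): max(0, 2, 39, 18) = 39
MAX picks the child with the highest value: D (value 39).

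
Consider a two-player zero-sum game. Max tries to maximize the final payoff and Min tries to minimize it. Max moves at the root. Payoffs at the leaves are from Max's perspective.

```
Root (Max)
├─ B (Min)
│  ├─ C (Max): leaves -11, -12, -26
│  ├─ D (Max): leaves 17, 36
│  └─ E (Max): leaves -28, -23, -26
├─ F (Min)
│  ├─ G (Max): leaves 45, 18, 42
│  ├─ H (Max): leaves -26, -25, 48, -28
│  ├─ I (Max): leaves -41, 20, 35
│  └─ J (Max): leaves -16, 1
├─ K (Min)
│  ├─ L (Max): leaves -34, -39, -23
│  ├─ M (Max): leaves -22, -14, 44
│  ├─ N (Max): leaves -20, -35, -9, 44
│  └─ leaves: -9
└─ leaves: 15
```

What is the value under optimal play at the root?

C (Max): max(-11, -12, -26) = -11
D (Max): max(17, 36) = 36
E (Max): max(-28, -23, -26) = -23
B (Min): min(-11, 36, -23) = -23
G (Max): max(45, 18, 42) = 45
H (Max): max(-26, -25, 48, -28) = 48
I (Max): max(-41, 20, 35) = 35
J (Max): max(-16, 1) = 1
F (Min): min(45, 48, 35, 1) = 1
L (Max): max(-34, -39, -23) = -23
M (Max): max(-22, -14, 44) = 44
N (Max): max(-20, -35, -9, 44) = 44
K (Min): min(-23, 44, 44, -9) = -23
Root (Max): max(-23, 1, -23, 15) = 15

15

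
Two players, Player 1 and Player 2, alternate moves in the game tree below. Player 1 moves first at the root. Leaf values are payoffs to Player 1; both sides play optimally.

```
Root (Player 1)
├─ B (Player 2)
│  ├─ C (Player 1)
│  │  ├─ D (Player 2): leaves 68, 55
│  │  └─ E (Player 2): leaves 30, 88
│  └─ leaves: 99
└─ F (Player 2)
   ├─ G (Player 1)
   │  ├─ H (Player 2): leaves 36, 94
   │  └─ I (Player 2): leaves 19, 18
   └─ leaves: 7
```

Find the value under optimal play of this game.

D (Player 2): min(68, 55) = 55
E (Player 2): min(30, 88) = 30
C (Player 1): max(55, 30) = 55
B (Player 2): min(55, 99) = 55
H (Player 2): min(36, 94) = 36
I (Player 2): min(19, 18) = 18
G (Player 1): max(36, 18) = 36
F (Player 2): min(36, 7) = 7
Root (Player 1): max(55, 7) = 55

55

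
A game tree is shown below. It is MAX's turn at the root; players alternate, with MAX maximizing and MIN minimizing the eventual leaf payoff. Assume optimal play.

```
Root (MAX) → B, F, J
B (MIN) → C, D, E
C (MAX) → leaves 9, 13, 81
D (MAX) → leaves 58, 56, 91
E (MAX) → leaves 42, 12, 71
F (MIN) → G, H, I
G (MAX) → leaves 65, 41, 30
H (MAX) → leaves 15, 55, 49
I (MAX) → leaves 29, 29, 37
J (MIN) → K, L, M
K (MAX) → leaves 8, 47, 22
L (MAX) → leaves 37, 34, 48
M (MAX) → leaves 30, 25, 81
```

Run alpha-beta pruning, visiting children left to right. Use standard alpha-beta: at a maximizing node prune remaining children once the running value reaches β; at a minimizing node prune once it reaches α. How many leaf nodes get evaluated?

C [α=-∞,β=+∞]: v=81
D [α=-∞,β=81]: v=91
E [α=-∞,β=81]: v=71
B [α=-∞,β=+∞]: v=71
G [α=71,β=+∞]: v=65
F [α=71,β=+∞]: v=65 after child 1 ≤ α → α-cutoff, skip 2
K [α=71,β=+∞]: v=47
J [α=71,β=+∞]: v=47 after child 1 ≤ α → α-cutoff, skip 2
Root [α=-∞,β=+∞]: v=71
Leaves evaluated: 15 of 27.

15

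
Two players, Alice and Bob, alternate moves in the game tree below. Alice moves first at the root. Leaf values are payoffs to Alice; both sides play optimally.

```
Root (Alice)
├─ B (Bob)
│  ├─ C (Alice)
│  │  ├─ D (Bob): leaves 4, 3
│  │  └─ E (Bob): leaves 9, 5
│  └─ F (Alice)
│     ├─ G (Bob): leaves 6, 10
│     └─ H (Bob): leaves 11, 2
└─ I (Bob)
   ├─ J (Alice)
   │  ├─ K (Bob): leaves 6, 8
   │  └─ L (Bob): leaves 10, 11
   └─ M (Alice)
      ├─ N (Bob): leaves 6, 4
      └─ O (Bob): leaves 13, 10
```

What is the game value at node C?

5

D: min(4, 3) = 3
E: min(9, 5) = 5
C: max(3, 5) = 5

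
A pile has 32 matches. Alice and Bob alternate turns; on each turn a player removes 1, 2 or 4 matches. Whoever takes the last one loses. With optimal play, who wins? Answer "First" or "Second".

Mark each pile size as W (mover wins) or L (mover loses):
i:   0  1  2  3  4  5  6  7  8  9 10 11 12 13 14 15 16 17 18 19 20 21 22 23 24 25 26 27 28 29 30 31 32
     W  L  W  W  L  W  W  L  W  W  L  W  W  L  W  W  L  W  W  L  W  W  L  W  W  L  W  W  L  W  W  L  W
Position 32 is W, so the first player wins.

First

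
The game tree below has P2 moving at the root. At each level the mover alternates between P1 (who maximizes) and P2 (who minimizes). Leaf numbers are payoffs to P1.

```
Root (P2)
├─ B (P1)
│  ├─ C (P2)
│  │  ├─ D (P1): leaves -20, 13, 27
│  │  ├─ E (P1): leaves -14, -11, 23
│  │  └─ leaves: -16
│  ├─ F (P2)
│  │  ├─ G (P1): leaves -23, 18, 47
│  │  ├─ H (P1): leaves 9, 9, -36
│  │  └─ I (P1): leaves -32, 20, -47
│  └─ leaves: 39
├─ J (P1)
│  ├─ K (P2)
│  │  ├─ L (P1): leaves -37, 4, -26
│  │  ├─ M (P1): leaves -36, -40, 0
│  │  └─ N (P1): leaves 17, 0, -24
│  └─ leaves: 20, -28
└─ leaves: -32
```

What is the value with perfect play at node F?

9

G: max(-23, 18, 47) = 47
H: max(9, 9, -36) = 9
I: max(-32, 20, -47) = 20
F: min(47, 9, 20) = 9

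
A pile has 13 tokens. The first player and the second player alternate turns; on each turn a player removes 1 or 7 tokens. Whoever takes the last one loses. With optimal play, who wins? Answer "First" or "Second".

W/L table (W = player to move can force a win):
i:   0  1  2  3  4  5  6  7  8  9 10 11 12 13
     W  L  W  L  W  L  W  L  W  L  W  L  W  L
Position 13 is L, so the second player wins.

Second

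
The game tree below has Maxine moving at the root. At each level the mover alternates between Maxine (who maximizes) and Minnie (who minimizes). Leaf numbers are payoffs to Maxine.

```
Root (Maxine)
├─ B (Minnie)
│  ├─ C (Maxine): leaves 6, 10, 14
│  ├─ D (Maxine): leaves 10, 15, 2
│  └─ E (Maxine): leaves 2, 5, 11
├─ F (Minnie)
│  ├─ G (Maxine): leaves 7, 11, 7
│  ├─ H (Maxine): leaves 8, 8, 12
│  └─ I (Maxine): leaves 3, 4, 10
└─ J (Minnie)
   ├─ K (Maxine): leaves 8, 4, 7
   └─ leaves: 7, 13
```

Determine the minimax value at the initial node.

C (Maxine): max(6, 10, 14) = 14
D (Maxine): max(10, 15, 2) = 15
E (Maxine): max(2, 5, 11) = 11
B (Minnie): min(14, 15, 11) = 11
G (Maxine): max(7, 11, 7) = 11
H (Maxine): max(8, 8, 12) = 12
I (Maxine): max(3, 4, 10) = 10
F (Minnie): min(11, 12, 10) = 10
K (Maxine): max(8, 4, 7) = 8
J (Minnie): min(8, 7, 13) = 7
Root (Maxine): max(11, 10, 7) = 11

11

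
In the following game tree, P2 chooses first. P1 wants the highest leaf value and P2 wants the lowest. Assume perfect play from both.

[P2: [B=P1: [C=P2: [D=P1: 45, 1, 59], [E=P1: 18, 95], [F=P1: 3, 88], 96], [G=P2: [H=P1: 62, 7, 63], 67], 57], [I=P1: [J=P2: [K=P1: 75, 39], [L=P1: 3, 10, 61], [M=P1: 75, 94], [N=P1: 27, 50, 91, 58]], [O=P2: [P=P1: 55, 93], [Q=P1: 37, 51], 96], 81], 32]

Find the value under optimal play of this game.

32

D (P1): max(45, 1, 59) = 59
E (P1): max(18, 95) = 95
F (P1): max(3, 88) = 88
C (P2): min(59, 95, 88, 96) = 59
H (P1): max(62, 7, 63) = 63
G (P2): min(63, 67) = 63
B (P1): max(59, 63, 57) = 63
K (P1): max(75, 39) = 75
L (P1): max(3, 10, 61) = 61
M (P1): max(75, 94) = 94
N (P1): max(27, 50, 91, 58) = 91
J (P2): min(75, 61, 94, 91) = 61
P (P1): max(55, 93) = 93
Q (P1): max(37, 51) = 51
O (P2): min(93, 51, 96) = 51
I (P1): max(61, 51, 81) = 81
Root (P2): min(63, 81, 32) = 32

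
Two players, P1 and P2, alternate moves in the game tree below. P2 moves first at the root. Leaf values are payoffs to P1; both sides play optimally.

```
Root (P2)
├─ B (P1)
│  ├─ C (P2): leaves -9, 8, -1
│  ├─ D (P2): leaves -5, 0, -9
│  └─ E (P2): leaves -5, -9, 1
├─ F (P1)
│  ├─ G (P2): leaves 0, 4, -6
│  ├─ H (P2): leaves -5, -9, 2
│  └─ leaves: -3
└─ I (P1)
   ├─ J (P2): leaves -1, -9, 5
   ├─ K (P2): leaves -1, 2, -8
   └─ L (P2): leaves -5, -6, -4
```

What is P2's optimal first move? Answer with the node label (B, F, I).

C (P2): min(-9, 8, -1) = -9
D (P2): min(-5, 0, -9) = -9
E (P2): min(-5, -9, 1) = -9
B (P1): max(-9, -9, -9) = -9
G (P2): min(0, 4, -6) = -6
H (P2): min(-5, -9, 2) = -9
F (P1): max(-6, -9, -3) = -3
J (P2): min(-1, -9, 5) = -9
K (P2): min(-1, 2, -8) = -8
L (P2): min(-5, -6, -4) = -6
I (P1): max(-9, -8, -6) = -6
Root (P2): min(-9, -3, -6) = -9
P2 picks the child with the lowest value: B (value -9).

B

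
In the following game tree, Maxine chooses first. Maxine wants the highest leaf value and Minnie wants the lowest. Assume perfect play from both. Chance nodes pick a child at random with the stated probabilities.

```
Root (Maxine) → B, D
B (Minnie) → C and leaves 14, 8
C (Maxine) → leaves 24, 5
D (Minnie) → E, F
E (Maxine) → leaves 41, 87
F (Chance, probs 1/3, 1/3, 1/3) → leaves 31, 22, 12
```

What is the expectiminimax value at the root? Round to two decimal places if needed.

C (Maxine): max(24, 5) = 24
B (Minnie): min(24, 14, 8) = 8
E (Maxine): max(41, 87) = 87
F (Chance): 1/3·31 + 1/3·22 + 1/3·12 = 21.67
D (Minnie): min(87, 21.67) = 21.67
Root (Maxine): max(8, 21.67) = 21.67

21.67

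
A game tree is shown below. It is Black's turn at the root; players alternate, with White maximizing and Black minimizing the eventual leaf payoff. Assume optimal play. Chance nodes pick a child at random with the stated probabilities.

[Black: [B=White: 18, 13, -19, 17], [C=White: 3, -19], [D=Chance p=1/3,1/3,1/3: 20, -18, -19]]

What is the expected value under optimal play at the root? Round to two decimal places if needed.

-5.67

B (White): max(18, 13, -19, 17) = 18
C (White): max(3, -19) = 3
D (Chance): 1/3·20 + 1/3·-18 + 1/3·-19 = -5.67
Root (Black): min(18, 3, -5.67) = -5.67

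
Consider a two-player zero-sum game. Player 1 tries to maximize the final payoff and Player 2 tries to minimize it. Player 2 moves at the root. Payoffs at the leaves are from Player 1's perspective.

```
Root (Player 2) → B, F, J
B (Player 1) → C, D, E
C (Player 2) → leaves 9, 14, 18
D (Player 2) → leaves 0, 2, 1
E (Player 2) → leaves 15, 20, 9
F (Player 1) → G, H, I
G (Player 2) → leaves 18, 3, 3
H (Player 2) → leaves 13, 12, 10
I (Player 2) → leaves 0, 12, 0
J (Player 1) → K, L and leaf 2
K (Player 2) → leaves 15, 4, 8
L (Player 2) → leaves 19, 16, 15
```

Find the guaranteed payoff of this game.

C (Player 2): min(9, 14, 18) = 9
D (Player 2): min(0, 2, 1) = 0
E (Player 2): min(15, 20, 9) = 9
B (Player 1): max(9, 0, 9) = 9
G (Player 2): min(18, 3, 3) = 3
H (Player 2): min(13, 12, 10) = 10
I (Player 2): min(0, 12, 0) = 0
F (Player 1): max(3, 10, 0) = 10
K (Player 2): min(15, 4, 8) = 4
L (Player 2): min(19, 16, 15) = 15
J (Player 1): max(4, 15, 2) = 15
Root (Player 2): min(9, 10, 15) = 9

9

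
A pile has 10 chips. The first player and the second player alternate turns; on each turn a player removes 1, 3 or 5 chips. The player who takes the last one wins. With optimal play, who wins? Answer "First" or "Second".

Compute winning (W) and losing (L) positions by backward induction:
i:   0  1  2  3  4  5  6  7  8  9 10
     L  W  L  W  L  W  L  W  L  W  L
Position 10 is L, so the second player wins.

Second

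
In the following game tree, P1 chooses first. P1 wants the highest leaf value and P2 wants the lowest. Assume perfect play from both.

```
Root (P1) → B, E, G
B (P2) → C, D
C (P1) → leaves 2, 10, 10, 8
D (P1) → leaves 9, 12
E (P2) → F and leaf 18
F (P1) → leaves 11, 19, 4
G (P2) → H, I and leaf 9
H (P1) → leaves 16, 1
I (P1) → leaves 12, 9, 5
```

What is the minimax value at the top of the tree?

C (P1): max(2, 10, 10, 8) = 10
D (P1): max(9, 12) = 12
B (P2): min(10, 12) = 10
F (P1): max(11, 19, 4) = 19
E (P2): min(19, 18) = 18
H (P1): max(16, 1) = 16
I (P1): max(12, 9, 5) = 12
G (P2): min(16, 12, 9) = 9
Root (P1): max(10, 18, 9) = 18

18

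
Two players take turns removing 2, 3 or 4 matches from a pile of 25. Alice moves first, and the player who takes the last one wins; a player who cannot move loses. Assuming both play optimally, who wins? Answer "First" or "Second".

Second

Positions where the player to move wins (W) vs loses (L):
i:   0  1  2  3  4  5  6  7  8  9 10 11 12 13 14 15 16 17 18 19 20 21 22 23 24 25
     L  L  W  W  W  W  L  L  W  W  W  W  L  L  W  W  W  W  L  L  W  W  W  W  L  L
Position 25 is L, so the second player wins.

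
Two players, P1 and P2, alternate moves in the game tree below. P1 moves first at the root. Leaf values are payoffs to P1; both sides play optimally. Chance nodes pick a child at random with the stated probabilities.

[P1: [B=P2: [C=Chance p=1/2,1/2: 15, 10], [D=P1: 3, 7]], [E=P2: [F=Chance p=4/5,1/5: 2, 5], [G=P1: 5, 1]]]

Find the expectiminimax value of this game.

C (Chance): 1/2·15 + 1/2·10 = 12.5
D (P1): max(3, 7) = 7
B (P2): min(12.5, 7) = 7
F (Chance): 4/5·2 + 1/5·5 = 2.6
G (P1): max(5, 1) = 5
E (P2): min(2.6, 5) = 2.6
Root (P1): max(7, 2.6) = 7

7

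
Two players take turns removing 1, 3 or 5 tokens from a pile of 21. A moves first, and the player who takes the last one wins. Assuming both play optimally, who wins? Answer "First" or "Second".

First

W/L table (W = player to move can force a win):
i:   0  1  2  3  4  5  6  7  8  9 10 11 12 13 14 15 16 17 18 19 20 21
     L  W  L  W  L  W  L  W  L  W  L  W  L  W  L  W  L  W  L  W  L  W
Position 21 is W, so the first player wins.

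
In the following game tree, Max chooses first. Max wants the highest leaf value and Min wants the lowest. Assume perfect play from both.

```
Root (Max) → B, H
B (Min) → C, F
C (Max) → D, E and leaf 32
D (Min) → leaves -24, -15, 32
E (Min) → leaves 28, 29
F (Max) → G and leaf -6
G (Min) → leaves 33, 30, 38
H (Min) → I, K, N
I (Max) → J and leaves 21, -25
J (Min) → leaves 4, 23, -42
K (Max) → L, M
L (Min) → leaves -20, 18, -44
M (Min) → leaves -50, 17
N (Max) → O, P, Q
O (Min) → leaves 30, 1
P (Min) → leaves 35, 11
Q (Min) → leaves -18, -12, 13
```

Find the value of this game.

30

D (Min): min(-24, -15, 32) = -24
E (Min): min(28, 29) = 28
C (Max): max(-24, 28, 32) = 32
G (Min): min(33, 30, 38) = 30
F (Max): max(30, -6) = 30
B (Min): min(32, 30) = 30
J (Min): min(4, 23, -42) = -42
I (Max): max(-42, 21, -25) = 21
L (Min): min(-20, 18, -44) = -44
M (Min): min(-50, 17) = -50
K (Max): max(-44, -50) = -44
O (Min): min(30, 1) = 1
P (Min): min(35, 11) = 11
Q (Min): min(-18, -12, 13) = -18
N (Max): max(1, 11, -18) = 11
H (Min): min(21, -44, 11) = -44
Root (Max): max(30, -44) = 30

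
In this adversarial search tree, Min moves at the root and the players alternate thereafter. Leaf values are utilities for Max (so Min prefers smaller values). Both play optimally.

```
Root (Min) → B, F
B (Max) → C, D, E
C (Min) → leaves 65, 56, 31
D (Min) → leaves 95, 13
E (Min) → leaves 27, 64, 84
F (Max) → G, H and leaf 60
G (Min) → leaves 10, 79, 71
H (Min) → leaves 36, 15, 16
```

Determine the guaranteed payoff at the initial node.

31

C (Min): min(65, 56, 31) = 31
D (Min): min(95, 13) = 13
E (Min): min(27, 64, 84) = 27
B (Max): max(31, 13, 27) = 31
G (Min): min(10, 79, 71) = 10
H (Min): min(36, 15, 16) = 15
F (Max): max(10, 15, 60) = 60
Root (Min): min(31, 60) = 31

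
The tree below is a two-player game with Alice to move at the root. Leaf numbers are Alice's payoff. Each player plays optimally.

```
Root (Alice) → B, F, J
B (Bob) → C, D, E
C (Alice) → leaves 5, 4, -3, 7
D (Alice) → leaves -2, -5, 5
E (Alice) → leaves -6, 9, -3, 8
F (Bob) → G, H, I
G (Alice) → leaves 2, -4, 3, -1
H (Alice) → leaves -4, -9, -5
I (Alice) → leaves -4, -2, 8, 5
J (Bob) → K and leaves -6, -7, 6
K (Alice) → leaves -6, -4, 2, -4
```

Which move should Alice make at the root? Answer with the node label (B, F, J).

C (Alice): max(5, 4, -3, 7) = 7
D (Alice): max(-2, -5, 5) = 5
E (Alice): max(-6, 9, -3, 8) = 9
B (Bob): min(7, 5, 9) = 5
G (Alice): max(2, -4, 3, -1) = 3
H (Alice): max(-4, -9, -5) = -4
I (Alice): max(-4, -2, 8, 5) = 8
F (Bob): min(3, -4, 8) = -4
K (Alice): max(-6, -4, 2, -4) = 2
J (Bob): min(2, -6, -7, 6) = -7
Root (Alice): max(5, -4, -7) = 5
Alice picks the child with the highest value: B (value 5).

B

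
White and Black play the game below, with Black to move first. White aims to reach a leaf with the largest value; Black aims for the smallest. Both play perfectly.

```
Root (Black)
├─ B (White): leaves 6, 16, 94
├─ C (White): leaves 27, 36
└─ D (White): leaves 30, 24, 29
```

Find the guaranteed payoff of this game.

B (White): max(6, 16, 94) = 94
C (White): max(27, 36) = 36
D (White): max(30, 24, 29) = 30
Root (Black): min(94, 36, 30) = 30

30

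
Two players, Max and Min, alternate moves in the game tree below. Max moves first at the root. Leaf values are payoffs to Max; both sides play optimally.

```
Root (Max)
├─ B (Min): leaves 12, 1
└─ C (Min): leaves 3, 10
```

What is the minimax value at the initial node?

B (Min): min(12, 1) = 1
C (Min): min(3, 10) = 3
Root (Max): max(1, 3) = 3

3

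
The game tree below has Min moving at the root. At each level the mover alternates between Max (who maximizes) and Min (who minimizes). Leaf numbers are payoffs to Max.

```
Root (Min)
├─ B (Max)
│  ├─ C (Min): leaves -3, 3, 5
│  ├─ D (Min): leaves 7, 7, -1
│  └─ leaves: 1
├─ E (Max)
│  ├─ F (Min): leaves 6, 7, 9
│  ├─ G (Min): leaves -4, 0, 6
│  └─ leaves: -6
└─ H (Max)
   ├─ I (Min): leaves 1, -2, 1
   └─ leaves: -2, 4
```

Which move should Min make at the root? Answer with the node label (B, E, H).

C (Min): min(-3, 3, 5) = -3
D (Min): min(7, 7, -1) = -1
B (Max): max(-3, -1, 1) = 1
F (Min): min(6, 7, 9) = 6
G (Min): min(-4, 0, 6) = -4
E (Max): max(6, -4, -6) = 6
I (Min): min(1, -2, 1) = -2
H (Max): max(-2, -2, 4) = 4
Root (Min): min(1, 6, 4) = 1
Min picks the child with the lowest value: B (value 1).

B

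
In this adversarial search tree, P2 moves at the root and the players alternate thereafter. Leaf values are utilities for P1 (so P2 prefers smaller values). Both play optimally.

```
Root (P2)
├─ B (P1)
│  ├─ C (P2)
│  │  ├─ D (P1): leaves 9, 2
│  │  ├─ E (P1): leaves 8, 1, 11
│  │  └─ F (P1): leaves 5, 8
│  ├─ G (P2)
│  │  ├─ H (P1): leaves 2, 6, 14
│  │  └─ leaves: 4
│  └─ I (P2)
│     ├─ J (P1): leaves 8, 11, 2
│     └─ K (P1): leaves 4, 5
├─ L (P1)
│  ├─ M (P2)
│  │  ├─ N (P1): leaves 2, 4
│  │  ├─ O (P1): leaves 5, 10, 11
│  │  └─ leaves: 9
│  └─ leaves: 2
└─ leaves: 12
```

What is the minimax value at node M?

N: max(2, 4) = 4
O: max(5, 10, 11) = 11
M: min(4, 11, 9) = 4

4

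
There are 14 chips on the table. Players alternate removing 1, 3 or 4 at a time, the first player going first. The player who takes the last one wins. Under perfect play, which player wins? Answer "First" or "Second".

Compute winning (W) and losing (L) positions by backward induction:
i:   0  1  2  3  4  5  6  7  8  9 10 11 12 13 14
     L  W  L  W  W  W  W  L  W  L  W  W  W  W  L
Position 14 is L, so the second player wins.

Second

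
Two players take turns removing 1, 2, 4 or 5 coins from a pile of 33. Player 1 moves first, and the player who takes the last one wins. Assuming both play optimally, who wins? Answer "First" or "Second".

Second

Positions where the player to move wins (W) vs loses (L):
i:   0  1  2  3  4  5  6  7  8  9 10 11 12 13 14 15 16 17 18 19 20 21 22 23 24 25 26 27 28 29 30 31 32 33
     L  W  W  L  W  W  L  W  W  L  W  W  L  W  W  L  W  W  L  W  W  L  W  W  L  W  W  L  W  W  L  W  W  L
Position 33 is L, so the second player wins.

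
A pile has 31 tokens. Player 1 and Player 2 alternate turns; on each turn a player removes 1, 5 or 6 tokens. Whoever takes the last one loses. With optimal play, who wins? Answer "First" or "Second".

First

W/L table (W = player to move can force a win):
i:   0  1  2  3  4  5  6  7  8  9 10 11 12 13 14 15 16 17 18 19 20 21 22 23 24 25 26 27 28 29 30 31
     W  L  W  L  W  L  W  W  W  W  W  W  L  W  L  W  L  W  W  W  W  W  W  L  W  L  W  L  W  W  W  W
Position 31 is W, so the first player wins.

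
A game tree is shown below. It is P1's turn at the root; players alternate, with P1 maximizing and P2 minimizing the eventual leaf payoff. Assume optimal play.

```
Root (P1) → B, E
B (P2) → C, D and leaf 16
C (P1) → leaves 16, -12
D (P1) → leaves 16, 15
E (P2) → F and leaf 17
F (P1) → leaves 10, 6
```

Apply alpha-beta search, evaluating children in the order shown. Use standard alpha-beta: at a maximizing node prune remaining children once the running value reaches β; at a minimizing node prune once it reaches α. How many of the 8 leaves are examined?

C [α=-∞,β=+∞]: v=16
D [α=-∞,β=16]: v=16 after child 1 ≥ β → β-cutoff, skip 1
B [α=-∞,β=+∞]: v=16
F [α=16,β=+∞]: v=10
E [α=16,β=+∞]: v=10 after child 1 ≤ α → α-cutoff, skip 1
Root [α=-∞,β=+∞]: v=16
Leaves evaluated: 6 of 8.

6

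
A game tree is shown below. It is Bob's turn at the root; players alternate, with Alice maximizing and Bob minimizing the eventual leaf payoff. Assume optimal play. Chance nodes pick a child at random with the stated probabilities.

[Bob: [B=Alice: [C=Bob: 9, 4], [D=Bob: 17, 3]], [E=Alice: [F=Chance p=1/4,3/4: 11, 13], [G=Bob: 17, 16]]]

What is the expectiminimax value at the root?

4

C (Bob): min(9, 4) = 4
D (Bob): min(17, 3) = 3
B (Alice): max(4, 3) = 4
F (Chance): 1/4·11 + 3/4·13 = 12.5
G (Bob): min(17, 16) = 16
E (Alice): max(12.5, 16) = 16
Root (Bob): min(4, 16) = 4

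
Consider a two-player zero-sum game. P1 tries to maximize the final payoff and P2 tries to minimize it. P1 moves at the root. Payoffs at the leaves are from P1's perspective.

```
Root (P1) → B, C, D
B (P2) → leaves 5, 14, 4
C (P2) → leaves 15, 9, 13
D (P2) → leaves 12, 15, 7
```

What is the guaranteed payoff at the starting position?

B (P2): min(5, 14, 4) = 4
C (P2): min(15, 9, 13) = 9
D (P2): min(12, 15, 7) = 7
Root (P1): max(4, 9, 7) = 9

9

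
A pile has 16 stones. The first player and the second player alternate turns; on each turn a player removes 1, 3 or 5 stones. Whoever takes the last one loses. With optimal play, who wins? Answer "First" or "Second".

Positions where the player to move wins (W) vs loses (L):
i:   0  1  2  3  4  5  6  7  8  9 10 11 12 13 14 15 16
     W  L  W  L  W  L  W  L  W  L  W  L  W  L  W  L  W
Position 16 is W, so the first player wins.

First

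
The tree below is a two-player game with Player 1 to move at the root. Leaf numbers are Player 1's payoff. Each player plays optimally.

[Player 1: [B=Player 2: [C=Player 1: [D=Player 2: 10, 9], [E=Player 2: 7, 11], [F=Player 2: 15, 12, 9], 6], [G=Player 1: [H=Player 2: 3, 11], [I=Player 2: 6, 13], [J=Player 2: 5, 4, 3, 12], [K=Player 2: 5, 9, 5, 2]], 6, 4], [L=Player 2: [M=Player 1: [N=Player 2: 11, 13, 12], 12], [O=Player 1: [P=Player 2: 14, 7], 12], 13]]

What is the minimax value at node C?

9

D: min(10, 9) = 9
E: min(7, 11) = 7
F: min(15, 12, 9) = 9
C: max(9, 7, 9, 6) = 9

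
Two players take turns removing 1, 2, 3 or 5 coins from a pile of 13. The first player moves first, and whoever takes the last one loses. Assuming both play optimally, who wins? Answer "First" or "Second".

Mark each pile size as W (mover wins) or L (mover loses):
i:   0  1  2  3  4  5  6  7  8  9 10 11 12 13
     W  L  W  W  W  L  W  W  W  L  W  W  W  L
Position 13 is L, so the second player wins.

Second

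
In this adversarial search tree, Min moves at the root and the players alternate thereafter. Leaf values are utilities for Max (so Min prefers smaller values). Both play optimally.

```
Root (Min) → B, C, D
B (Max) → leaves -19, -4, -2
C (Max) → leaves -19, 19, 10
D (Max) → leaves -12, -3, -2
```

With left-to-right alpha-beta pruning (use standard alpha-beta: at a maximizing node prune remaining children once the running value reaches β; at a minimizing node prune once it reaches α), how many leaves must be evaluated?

B [α=-∞,β=+∞]: v=-2
C [α=-∞,β=-2]: v=19 after child 2 ≥ β → β-cutoff, skip 1
D [α=-∞,β=-2]: v=-2
Root [α=-∞,β=+∞]: v=-2
Leaves evaluated: 8 of 9.

8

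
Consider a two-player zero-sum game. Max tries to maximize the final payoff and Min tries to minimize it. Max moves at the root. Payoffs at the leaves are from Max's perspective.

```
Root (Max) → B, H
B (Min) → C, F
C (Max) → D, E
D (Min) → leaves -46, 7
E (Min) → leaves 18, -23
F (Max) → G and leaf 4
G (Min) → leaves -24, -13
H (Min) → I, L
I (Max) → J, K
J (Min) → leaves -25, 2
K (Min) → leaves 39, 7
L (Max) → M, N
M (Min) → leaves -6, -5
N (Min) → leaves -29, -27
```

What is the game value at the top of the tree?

-6

D (Min): min(-46, 7) = -46
E (Min): min(18, -23) = -23
C (Max): max(-46, -23) = -23
G (Min): min(-24, -13) = -24
F (Max): max(-24, 4) = 4
B (Min): min(-23, 4) = -23
J (Min): min(-25, 2) = -25
K (Min): min(39, 7) = 7
I (Max): max(-25, 7) = 7
M (Min): min(-6, -5) = -6
N (Min): min(-29, -27) = -29
L (Max): max(-6, -29) = -6
H (Min): min(7, -6) = -6
Root (Max): max(-23, -6) = -6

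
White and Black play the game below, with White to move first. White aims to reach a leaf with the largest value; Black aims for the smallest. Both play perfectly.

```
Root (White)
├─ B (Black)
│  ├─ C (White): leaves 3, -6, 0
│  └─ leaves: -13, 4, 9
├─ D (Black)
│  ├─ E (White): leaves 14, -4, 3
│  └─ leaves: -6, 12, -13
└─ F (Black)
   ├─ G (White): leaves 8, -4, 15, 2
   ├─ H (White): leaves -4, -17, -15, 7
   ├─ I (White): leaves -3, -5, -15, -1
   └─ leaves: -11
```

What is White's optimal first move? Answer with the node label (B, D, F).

F

C (White): max(3, -6, 0) = 3
B (Black): min(3, -13, 4, 9) = -13
E (White): max(14, -4, 3) = 14
D (Black): min(14, -6, 12, -13) = -13
G (White): max(8, -4, 15, 2) = 15
H (White): max(-4, -17, -15, 7) = 7
I (White): max(-3, -5, -15, -1) = -1
F (Black): min(15, 7, -1, -11) = -11
Root (White): max(-13, -13, -11) = -11
White picks the child with the highest value: F (value -11).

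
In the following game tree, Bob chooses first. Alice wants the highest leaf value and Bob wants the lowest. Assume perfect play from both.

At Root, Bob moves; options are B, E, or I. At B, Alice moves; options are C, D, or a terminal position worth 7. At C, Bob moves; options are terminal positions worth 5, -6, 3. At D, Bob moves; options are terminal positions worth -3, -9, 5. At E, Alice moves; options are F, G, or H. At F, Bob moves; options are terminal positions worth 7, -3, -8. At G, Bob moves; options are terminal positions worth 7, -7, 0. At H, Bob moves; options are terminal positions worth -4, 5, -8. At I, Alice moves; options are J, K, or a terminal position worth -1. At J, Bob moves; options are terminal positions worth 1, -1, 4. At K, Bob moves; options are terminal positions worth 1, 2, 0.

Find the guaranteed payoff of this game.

C (Bob): min(5, -6, 3) = -6
D (Bob): min(-3, -9, 5) = -9
B (Alice): max(-6, -9, 7) = 7
F (Bob): min(7, -3, -8) = -8
G (Bob): min(7, -7, 0) = -7
H (Bob): min(-4, 5, -8) = -8
E (Alice): max(-8, -7, -8) = -7
J (Bob): min(1, -1, 4) = -1
K (Bob): min(1, 2, 0) = 0
I (Alice): max(-1, 0, -1) = 0
Root (Bob): min(7, -7, 0) = -7

-7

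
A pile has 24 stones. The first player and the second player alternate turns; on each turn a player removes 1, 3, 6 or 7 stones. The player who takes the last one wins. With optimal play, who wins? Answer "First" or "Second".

Second

W/L table (W = player to move can force a win):
i:   0  1  2  3  4  5  6  7  8  9 10 11 12 13 14 15 16 17 18 19 20 21 22 23 24
     L  W  L  W  L  W  W  W  W  W  W  W  L  W  L  W  L  W  W  W  W  W  W  W  L
Position 24 is L, so the second player wins.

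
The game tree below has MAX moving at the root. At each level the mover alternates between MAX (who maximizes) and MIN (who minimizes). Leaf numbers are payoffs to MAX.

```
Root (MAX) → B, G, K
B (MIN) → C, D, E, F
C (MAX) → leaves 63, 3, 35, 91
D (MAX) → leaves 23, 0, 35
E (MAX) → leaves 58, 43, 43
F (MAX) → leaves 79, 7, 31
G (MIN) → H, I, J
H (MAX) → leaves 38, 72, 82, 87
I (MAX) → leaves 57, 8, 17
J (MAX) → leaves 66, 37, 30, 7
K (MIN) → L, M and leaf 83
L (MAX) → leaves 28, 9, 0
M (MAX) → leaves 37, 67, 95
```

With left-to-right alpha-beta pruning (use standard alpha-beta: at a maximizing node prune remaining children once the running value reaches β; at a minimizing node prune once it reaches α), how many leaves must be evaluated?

20

C [α=-∞,β=+∞]: v=91
D [α=-∞,β=91]: v=35
E [α=-∞,β=35]: v=58 after child 1 ≥ β → β-cutoff, skip 2
F [α=-∞,β=35]: v=79 after child 1 ≥ β → β-cutoff, skip 2
B [α=-∞,β=+∞]: v=35
H [α=35,β=+∞]: v=87
I [α=35,β=87]: v=57
J [α=35,β=57]: v=66 after child 1 ≥ β → β-cutoff, skip 3
G [α=35,β=+∞]: v=57
L [α=57,β=+∞]: v=28
K [α=57,β=+∞]: v=28 after child 1 ≤ α → α-cutoff, skip 2
Root [α=-∞,β=+∞]: v=57
Leaves evaluated: 20 of 31.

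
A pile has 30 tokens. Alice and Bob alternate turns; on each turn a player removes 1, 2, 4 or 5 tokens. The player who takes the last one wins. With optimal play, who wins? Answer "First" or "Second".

Compute winning (W) and losing (L) positions by backward induction:
i:   0  1  2  3  4  5  6  7  8  9 10 11 12 13 14 15 16 17 18 19 20 21 22 23 24 25 26 27 28 29 30
     L  W  W  L  W  W  L  W  W  L  W  W  L  W  W  L  W  W  L  W  W  L  W  W  L  W  W  L  W  W  L
Position 30 is L, so the second player wins.

Second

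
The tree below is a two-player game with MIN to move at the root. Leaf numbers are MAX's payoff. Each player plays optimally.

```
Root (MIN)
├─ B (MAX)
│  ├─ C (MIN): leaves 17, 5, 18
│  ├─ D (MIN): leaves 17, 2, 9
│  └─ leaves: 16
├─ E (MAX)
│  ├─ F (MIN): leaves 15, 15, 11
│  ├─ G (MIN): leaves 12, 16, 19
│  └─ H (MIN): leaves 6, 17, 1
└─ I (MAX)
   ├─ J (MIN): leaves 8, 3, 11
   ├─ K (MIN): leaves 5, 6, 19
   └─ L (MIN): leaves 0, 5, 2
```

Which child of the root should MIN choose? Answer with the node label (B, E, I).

I

C (MIN): min(17, 5, 18) = 5
D (MIN): min(17, 2, 9) = 2
B (MAX): max(5, 2, 16) = 16
F (MIN): min(15, 15, 11) = 11
G (MIN): min(12, 16, 19) = 12
H (MIN): min(6, 17, 1) = 1
E (MAX): max(11, 12, 1) = 12
J (MIN): min(8, 3, 11) = 3
K (MIN): min(5, 6, 19) = 5
L (MIN): min(0, 5, 2) = 0
I (MAX): max(3, 5, 0) = 5
Root (MIN): min(16, 12, 5) = 5
MIN picks the child with the lowest value: I (value 5).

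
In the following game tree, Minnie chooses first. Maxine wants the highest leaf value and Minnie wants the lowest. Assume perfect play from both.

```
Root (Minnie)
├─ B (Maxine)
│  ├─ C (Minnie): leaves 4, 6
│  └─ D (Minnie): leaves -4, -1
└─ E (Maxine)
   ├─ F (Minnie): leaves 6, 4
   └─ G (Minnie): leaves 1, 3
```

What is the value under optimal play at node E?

F: min(6, 4) = 4
G: min(1, 3) = 1
E: max(4, 1) = 4

4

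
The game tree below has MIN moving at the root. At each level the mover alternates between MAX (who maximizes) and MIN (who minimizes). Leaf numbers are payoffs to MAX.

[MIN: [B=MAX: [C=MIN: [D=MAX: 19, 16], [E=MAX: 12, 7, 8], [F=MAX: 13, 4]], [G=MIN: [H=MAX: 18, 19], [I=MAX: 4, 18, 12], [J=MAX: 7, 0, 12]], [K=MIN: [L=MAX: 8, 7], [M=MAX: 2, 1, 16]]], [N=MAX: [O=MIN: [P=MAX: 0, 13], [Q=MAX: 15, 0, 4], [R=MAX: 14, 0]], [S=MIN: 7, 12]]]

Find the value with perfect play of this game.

12

D (MAX): max(19, 16) = 19
E (MAX): max(12, 7, 8) = 12
F (MAX): max(13, 4) = 13
C (MIN): min(19, 12, 13) = 12
H (MAX): max(18, 19) = 19
I (MAX): max(4, 18, 12) = 18
J (MAX): max(7, 0, 12) = 12
G (MIN): min(19, 18, 12) = 12
L (MAX): max(8, 7) = 8
M (MAX): max(2, 1, 16) = 16
K (MIN): min(8, 16) = 8
B (MAX): max(12, 12, 8) = 12
P (MAX): max(0, 13) = 13
Q (MAX): max(15, 0, 4) = 15
R (MAX): max(14, 0) = 14
O (MIN): min(13, 15, 14) = 13
S (MIN): min(7, 12) = 7
N (MAX): max(13, 7) = 13
Root (MIN): min(12, 13) = 12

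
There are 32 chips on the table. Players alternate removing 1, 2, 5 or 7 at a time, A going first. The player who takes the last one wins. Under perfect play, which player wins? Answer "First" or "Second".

First

Mark each pile size as W (mover wins) or L (mover loses):
i:   0  1  2  3  4  5  6  7  8  9 10 11 12 13 14 15 16 17 18 19 20 21 22 23 24 25 26 27 28 29 30 31 32
     L  W  W  L  W  W  L  W  W  L  W  W  L  W  W  L  W  W  L  W  W  L  W  W  L  W  W  L  W  W  L  W  W
Position 32 is W, so the first player wins.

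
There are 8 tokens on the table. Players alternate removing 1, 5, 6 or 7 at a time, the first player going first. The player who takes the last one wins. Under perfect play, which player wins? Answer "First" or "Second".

Compute winning (W) and losing (L) positions by backward induction:
i:   0  1  2  3  4  5  6  7  8
     L  W  L  W  L  W  W  W  W
Position 8 is W, so the first player wins.

First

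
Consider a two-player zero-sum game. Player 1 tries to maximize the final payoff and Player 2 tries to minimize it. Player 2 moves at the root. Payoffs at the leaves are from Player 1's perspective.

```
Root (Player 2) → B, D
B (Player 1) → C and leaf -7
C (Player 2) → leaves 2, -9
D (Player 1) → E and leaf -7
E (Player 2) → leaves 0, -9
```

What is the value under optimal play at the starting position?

C (Player 2): min(2, -9) = -9
B (Player 1): max(-9, -7) = -7
E (Player 2): min(0, -9) = -9
D (Player 1): max(-9, -7) = -7
Root (Player 2): min(-7, -7) = -7

-7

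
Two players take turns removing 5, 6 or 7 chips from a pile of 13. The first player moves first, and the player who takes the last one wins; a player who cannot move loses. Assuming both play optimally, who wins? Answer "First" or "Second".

Second

W/L table (W = player to move can force a win):
i:   0  1  2  3  4  5  6  7  8  9 10 11 12 13
     L  L  L  L  L  W  W  W  W  W  W  W  L  L
Position 13 is L, so the second player wins.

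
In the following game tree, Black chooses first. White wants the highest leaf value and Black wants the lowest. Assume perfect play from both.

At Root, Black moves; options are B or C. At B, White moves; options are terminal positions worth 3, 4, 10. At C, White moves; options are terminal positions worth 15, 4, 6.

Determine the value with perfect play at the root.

10

B (White): max(3, 4, 10) = 10
C (White): max(15, 4, 6) = 15
Root (Black): min(10, 15) = 10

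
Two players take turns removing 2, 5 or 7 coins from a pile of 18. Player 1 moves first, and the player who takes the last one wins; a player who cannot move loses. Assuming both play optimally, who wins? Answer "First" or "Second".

Positions where the player to move wins (W) vs loses (L):
i:   0  1  2  3  4  5  6  7  8  9 10 11 12 13 14 15 16 17 18
     L  L  W  W  L  W  W  W  W  W  L  W  W  L  L  W  W  W  W
Position 18 is W, so the first player wins.

First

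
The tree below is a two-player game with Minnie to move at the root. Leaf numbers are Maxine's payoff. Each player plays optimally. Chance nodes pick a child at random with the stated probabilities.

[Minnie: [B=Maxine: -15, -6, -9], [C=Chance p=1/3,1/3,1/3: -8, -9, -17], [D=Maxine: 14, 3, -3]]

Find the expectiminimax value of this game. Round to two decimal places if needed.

B (Maxine): max(-15, -6, -9) = -6
C (Chance): 1/3·-8 + 1/3·-9 + 1/3·-17 = -11.33
D (Maxine): max(14, 3, -3) = 14
Root (Minnie): min(-6, -11.33, 14) = -11.33

-11.33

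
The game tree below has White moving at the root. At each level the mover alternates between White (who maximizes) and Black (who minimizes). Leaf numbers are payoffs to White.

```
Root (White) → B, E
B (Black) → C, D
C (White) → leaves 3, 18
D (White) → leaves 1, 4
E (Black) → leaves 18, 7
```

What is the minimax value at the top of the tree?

C (White): max(3, 18) = 18
D (White): max(1, 4) = 4
B (Black): min(18, 4) = 4
E (Black): min(18, 7) = 7
Root (White): max(4, 7) = 7

7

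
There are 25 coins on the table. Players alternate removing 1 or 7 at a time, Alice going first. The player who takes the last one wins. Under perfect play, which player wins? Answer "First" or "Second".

Compute winning (W) and losing (L) positions by backward induction:
i:   0  1  2  3  4  5  6  7  8  9 10 11 12 13 14 15 16 17 18 19 20 21 22 23 24 25
     L  W  L  W  L  W  L  W  L  W  L  W  L  W  L  W  L  W  L  W  L  W  L  W  L  W
Position 25 is W, so the first player wins.

First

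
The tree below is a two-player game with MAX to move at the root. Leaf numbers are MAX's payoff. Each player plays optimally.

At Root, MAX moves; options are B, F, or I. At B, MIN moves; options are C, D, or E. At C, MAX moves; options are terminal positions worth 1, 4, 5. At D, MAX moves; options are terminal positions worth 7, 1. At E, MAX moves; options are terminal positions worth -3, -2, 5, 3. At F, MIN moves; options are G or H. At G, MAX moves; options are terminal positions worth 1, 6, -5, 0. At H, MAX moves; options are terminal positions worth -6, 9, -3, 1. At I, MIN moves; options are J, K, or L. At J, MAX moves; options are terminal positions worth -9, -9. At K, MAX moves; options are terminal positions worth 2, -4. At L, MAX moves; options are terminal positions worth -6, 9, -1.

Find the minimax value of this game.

C (MAX): max(1, 4, 5) = 5
D (MAX): max(7, 1) = 7
E (MAX): max(-3, -2, 5, 3) = 5
B (MIN): min(5, 7, 5) = 5
G (MAX): max(1, 6, -5, 0) = 6
H (MAX): max(-6, 9, -3, 1) = 9
F (MIN): min(6, 9) = 6
J (MAX): max(-9, -9) = -9
K (MAX): max(2, -4) = 2
L (MAX): max(-6, 9, -1) = 9
I (MIN): min(-9, 2, 9) = -9
Root (MAX): max(5, 6, -9) = 6

6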